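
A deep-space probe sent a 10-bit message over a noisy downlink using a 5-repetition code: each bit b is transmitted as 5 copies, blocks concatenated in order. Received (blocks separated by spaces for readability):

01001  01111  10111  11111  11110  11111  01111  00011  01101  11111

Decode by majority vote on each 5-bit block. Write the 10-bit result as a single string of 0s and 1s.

0111111011

Block 1 (01001): 2 ones → 0
Block 2 (01111): 4 ones → 1
Block 3 (10111): 4 ones → 1
Block 4 (11111): 5 ones → 1
Block 5 (11110): 4 ones → 1
Block 6 (11111): 5 ones → 1
Block 7 (01111): 4 ones → 1
Block 8 (00011): 2 ones → 0
Block 9 (01101): 3 ones → 1
Block 10 (11111): 5 ones → 1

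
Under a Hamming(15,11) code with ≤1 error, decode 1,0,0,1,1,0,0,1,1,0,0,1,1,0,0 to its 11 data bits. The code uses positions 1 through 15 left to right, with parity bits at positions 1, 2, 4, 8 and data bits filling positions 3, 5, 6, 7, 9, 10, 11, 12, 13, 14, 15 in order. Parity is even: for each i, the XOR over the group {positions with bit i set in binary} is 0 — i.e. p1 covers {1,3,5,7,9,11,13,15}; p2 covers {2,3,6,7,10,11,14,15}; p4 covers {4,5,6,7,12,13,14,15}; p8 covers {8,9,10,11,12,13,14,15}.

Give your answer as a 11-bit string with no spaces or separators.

s1 (pos 1,3,5,7,9,11,13,15): 1⊕0⊕1⊕0⊕1⊕0⊕1⊕0 = 0
s2 (pos 2,3,6,7,10,11,14,15): 0⊕0⊕0⊕0⊕0⊕0⊕0⊕0 = 0
s4 (pos 4,5,6,7,12,13,14,15): 1⊕1⊕0⊕0⊕1⊕1⊕0⊕0 = 0
s8 (pos 8,9,10,11,12,13,14,15): 1⊕1⊕0⊕0⊕1⊕1⊕0⊕0 = 0
Syndrome s8…s1 = 0000 → no error.
Read data bits from positions 3,5,6,7,9,10,11,12,13,14,15: 01001001100

01001001100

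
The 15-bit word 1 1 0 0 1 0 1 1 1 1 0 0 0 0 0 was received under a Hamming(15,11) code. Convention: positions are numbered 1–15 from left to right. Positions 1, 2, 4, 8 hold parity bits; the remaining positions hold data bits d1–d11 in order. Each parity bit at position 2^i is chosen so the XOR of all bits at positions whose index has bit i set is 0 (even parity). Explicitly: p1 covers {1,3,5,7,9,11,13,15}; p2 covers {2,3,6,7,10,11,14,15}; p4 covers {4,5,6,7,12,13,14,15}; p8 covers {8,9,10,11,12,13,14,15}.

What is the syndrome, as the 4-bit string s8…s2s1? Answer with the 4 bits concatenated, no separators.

1010

s1 (pos 1,3,5,7,9,11,13,15): 1⊕0⊕1⊕1⊕1⊕0⊕0⊕0 = 0
s2 (pos 2,3,6,7,10,11,14,15): 1⊕0⊕0⊕1⊕1⊕0⊕0⊕0 = 1
s4 (pos 4,5,6,7,12,13,14,15): 0⊕1⊕0⊕1⊕0⊕0⊕0⊕0 = 0
s8 (pos 8,9,10,11,12,13,14,15): 1⊕1⊕1⊕0⊕0⊕0⊕0⊕0 = 1
Syndrome s8…s1 = 1010 → error at position 10.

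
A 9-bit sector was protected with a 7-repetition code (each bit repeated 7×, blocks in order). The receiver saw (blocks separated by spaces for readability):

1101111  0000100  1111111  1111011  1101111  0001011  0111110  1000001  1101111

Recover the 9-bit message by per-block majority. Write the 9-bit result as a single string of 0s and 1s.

101110101

Block 1 (1101111): 6 ones → 1
Block 2 (0000100): 1 one → 0
Block 3 (1111111): 7 ones → 1
Block 4 (1111011): 6 ones → 1
Block 5 (1101111): 6 ones → 1
Block 6 (0001011): 3 ones → 0
Block 7 (0111110): 5 ones → 1
Block 8 (1000001): 2 ones → 0
Block 9 (1101111): 6 ones → 1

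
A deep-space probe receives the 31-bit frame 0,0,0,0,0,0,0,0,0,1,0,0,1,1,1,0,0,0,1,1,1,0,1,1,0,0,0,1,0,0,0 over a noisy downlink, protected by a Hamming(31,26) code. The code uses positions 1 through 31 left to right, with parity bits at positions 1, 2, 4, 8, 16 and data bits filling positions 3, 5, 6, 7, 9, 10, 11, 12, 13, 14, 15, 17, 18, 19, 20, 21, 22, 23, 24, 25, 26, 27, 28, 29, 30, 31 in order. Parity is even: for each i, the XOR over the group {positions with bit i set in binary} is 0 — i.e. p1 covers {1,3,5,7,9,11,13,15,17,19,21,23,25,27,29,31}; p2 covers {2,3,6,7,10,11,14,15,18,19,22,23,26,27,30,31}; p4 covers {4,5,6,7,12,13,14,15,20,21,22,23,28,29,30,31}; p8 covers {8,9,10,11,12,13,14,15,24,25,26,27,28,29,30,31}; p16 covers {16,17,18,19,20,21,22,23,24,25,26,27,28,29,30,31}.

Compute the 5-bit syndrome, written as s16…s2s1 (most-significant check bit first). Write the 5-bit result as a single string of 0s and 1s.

00111

s1 (pos 1,3,5,7,9,11,13,15,17,19,21,23,25,27,29,31): 0⊕0⊕0⊕0⊕0⊕0⊕1⊕1⊕0⊕1⊕1⊕1⊕0⊕0⊕0⊕0 = 1
s2 (pos 2,3,6,7,10,11,14,15,18,19,22,23,26,27,30,31): 0⊕0⊕0⊕0⊕1⊕0⊕1⊕1⊕0⊕1⊕0⊕1⊕0⊕0⊕0⊕0 = 1
s4 (pos 4,5,6,7,12,13,14,15,20,21,22,23,28,29,30,31): 0⊕0⊕0⊕0⊕0⊕1⊕1⊕1⊕1⊕1⊕0⊕1⊕1⊕0⊕0⊕0 = 1
s8 (pos 8,9,10,11,12,13,14,15,24,25,26,27,28,29,30,31): 0⊕0⊕1⊕0⊕0⊕1⊕1⊕1⊕1⊕0⊕0⊕0⊕1⊕0⊕0⊕0 = 0
s16 (pos 16,17,18,19,20,21,22,23,24,25,26,27,28,29,30,31): 0⊕0⊕0⊕1⊕1⊕1⊕0⊕1⊕1⊕0⊕0⊕0⊕1⊕0⊕0⊕0 = 0
Syndrome s16…s1 = 00111 → error at position 7.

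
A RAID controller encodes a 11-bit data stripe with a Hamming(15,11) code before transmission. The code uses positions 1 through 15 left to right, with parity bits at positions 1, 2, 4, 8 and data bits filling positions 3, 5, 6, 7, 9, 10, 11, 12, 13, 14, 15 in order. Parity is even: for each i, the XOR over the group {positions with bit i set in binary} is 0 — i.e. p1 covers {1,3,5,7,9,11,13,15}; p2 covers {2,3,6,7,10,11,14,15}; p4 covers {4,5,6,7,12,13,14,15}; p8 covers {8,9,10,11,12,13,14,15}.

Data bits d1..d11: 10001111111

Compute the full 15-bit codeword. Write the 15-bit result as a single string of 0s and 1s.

Place data at non-parity positions: p1 p2 1 p4 0 0 0 p8 1 1 1 1 1 1 1
p1 (pos 1,3,5,7,9,11,13,15): XOR of data positions = 1⊕0⊕0⊕1⊕1⊕1⊕1 = 1
p2 (pos 2,3,6,7,10,11,14,15): XOR of data positions = 1⊕0⊕0⊕1⊕1⊕1⊕1 = 1
p4 (pos 4,5,6,7,12,13,14,15): XOR of data positions = 0⊕0⊕0⊕1⊕1⊕1⊕1 = 0
p8 (pos 8,9,10,11,12,13,14,15): XOR of data positions = 1⊕1⊕1⊕1⊕1⊕1⊕1 = 1
Codeword: 111000011111111

111000011111111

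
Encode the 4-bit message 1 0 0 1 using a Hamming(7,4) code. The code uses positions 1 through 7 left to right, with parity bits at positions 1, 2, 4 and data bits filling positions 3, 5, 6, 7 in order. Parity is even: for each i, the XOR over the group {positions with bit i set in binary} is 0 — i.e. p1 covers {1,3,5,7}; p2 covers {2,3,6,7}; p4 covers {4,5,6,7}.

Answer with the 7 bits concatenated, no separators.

Place data at non-parity positions: p1 p2 1 p4 0 0 1
p1 (pos 1,3,5,7): XOR of data positions = 1⊕0⊕1 = 0
p2 (pos 2,3,6,7): XOR of data positions = 1⊕0⊕1 = 0
p4 (pos 4,5,6,7): XOR of data positions = 0⊕0⊕1 = 1
Codeword: 0011001

0011001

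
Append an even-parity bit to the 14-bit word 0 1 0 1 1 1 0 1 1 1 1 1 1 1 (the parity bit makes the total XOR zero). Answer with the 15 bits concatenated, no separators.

XOR of the 14 data bits: 0⊕1⊕0⊕1⊕1⊕1⊕0⊕1⊕1⊕1⊕1⊕1⊕1⊕1 = 1
Parity bit = 1 (so all 15 bits XOR to 0).

010111011111111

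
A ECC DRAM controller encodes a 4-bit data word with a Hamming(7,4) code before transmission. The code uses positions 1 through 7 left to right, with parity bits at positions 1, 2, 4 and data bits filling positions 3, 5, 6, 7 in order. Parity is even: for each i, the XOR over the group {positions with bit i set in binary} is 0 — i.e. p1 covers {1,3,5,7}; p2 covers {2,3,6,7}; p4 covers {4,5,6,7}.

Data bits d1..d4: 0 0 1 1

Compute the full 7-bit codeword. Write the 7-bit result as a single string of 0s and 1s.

1000011

Place data at non-parity positions: p1 p2 0 p4 0 1 1
p1 (pos 1,3,5,7): XOR of data positions = 0⊕0⊕1 = 1
p2 (pos 2,3,6,7): XOR of data positions = 0⊕1⊕1 = 0
p4 (pos 4,5,6,7): XOR of data positions = 0⊕1⊕1 = 0
Codeword: 1000011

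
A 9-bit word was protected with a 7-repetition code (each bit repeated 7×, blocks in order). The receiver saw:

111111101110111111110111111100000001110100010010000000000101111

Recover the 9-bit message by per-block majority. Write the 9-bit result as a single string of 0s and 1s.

Block 1 (1111111): 7 ones → 1
Block 2 (0111011): 5 ones → 1
Block 3 (1111110): 6 ones → 1
Block 4 (1111111): 7 ones → 1
Block 5 (0000000): 0 ones → 0
Block 6 (1110100): 4 ones → 1
Block 7 (0100100): 2 ones → 0
Block 8 (0000000): 0 ones → 0
Block 9 (0101111): 5 ones → 1

111101001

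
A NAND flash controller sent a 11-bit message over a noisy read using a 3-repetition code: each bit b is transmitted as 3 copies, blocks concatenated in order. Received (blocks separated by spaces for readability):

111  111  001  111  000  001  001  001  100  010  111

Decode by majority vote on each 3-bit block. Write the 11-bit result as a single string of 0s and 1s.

Block 1 (111): 3 ones → 1
Block 2 (111): 3 ones → 1
Block 3 (001): 1 one → 0
Block 4 (111): 3 ones → 1
Block 5 (000): 0 ones → 0
Block 6 (001): 1 one → 0
Block 7 (001): 1 one → 0
Block 8 (001): 1 one → 0
Block 9 (100): 1 one → 0
Block 10 (010): 1 one → 0
Block 11 (111): 3 ones → 1

11010000001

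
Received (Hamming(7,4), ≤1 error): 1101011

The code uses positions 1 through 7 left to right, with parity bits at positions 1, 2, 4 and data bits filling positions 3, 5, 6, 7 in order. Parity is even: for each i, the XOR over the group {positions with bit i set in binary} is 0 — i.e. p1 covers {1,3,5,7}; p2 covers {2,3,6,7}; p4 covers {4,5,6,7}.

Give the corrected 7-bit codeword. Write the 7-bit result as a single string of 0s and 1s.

s1 (pos 1,3,5,7): 1⊕0⊕0⊕1 = 0
s2 (pos 2,3,6,7): 1⊕0⊕1⊕1 = 1
s4 (pos 4,5,6,7): 1⊕0⊕1⊕1 = 1
Syndrome s4…s1 = 110 → error at position 6.
Flip position 6: 1101011 → 1101001

1101001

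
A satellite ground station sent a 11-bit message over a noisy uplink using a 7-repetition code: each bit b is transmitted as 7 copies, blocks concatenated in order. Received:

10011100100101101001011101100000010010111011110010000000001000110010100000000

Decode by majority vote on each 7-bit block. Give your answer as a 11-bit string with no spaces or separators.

10010110000

Block 1 (1001110): 4 ones → 1
Block 2 (0100101): 3 ones → 0
Block 3 (1010010): 3 ones → 0
Block 4 (1110110): 5 ones → 1
Block 5 (0000010): 1 one → 0
Block 6 (0101110): 4 ones → 1
Block 7 (1111001): 5 ones → 1
Block 8 (0000000): 0 ones → 0
Block 9 (0010001): 2 ones → 0
Block 10 (1001010): 3 ones → 0
Block 11 (0000000): 0 ones → 0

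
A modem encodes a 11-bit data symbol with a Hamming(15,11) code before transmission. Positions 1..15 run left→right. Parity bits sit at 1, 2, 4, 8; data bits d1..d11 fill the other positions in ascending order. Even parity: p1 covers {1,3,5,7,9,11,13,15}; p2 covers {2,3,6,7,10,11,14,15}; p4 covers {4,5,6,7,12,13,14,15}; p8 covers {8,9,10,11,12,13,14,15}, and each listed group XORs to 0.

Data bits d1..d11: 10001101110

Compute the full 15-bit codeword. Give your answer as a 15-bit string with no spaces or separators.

Place data at non-parity positions: p1 p2 1 p4 0 0 0 p8 1 1 0 1 1 1 0
p1 (pos 1,3,5,7,9,11,13,15): XOR of data positions = 1⊕0⊕0⊕1⊕0⊕1⊕0 = 1
p2 (pos 2,3,6,7,10,11,14,15): XOR of data positions = 1⊕0⊕0⊕1⊕0⊕1⊕0 = 1
p4 (pos 4,5,6,7,12,13,14,15): XOR of data positions = 0⊕0⊕0⊕1⊕1⊕1⊕0 = 1
p8 (pos 8,9,10,11,12,13,14,15): XOR of data positions = 1⊕1⊕0⊕1⊕1⊕1⊕0 = 1
Codeword: 111100011101110

111100011101110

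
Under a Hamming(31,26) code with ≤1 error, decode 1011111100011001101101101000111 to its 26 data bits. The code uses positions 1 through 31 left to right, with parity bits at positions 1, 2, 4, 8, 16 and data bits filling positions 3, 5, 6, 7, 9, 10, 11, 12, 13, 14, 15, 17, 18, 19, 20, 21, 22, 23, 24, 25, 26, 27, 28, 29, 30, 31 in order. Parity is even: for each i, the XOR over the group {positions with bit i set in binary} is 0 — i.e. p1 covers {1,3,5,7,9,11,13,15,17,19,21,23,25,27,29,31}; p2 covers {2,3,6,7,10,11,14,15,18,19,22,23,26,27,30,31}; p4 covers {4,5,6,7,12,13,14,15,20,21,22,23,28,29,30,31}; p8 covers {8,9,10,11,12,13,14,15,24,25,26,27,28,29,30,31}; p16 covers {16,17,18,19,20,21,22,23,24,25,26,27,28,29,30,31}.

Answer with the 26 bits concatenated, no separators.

11111001100101101101000111

s1 (pos 1,3,5,7,9,11,13,15,17,19,21,23,25,27,29,31): 1⊕1⊕1⊕1⊕0⊕0⊕1⊕0⊕1⊕1⊕0⊕1⊕1⊕0⊕1⊕1 = 1
s2 (pos 2,3,6,7,10,11,14,15,18,19,22,23,26,27,30,31): 0⊕1⊕1⊕1⊕0⊕0⊕0⊕0⊕0⊕1⊕1⊕1⊕0⊕0⊕1⊕1 = 0
s4 (pos 4,5,6,7,12,13,14,15,20,21,22,23,28,29,30,31): 1⊕1⊕1⊕1⊕1⊕1⊕0⊕0⊕1⊕0⊕1⊕1⊕0⊕1⊕1⊕1 = 0
s8 (pos 8,9,10,11,12,13,14,15,24,25,26,27,28,29,30,31): 1⊕0⊕0⊕0⊕1⊕1⊕0⊕0⊕0⊕1⊕0⊕0⊕0⊕1⊕1⊕1 = 1
s16 (pos 16,17,18,19,20,21,22,23,24,25,26,27,28,29,30,31): 1⊕1⊕0⊕1⊕1⊕0⊕1⊕1⊕0⊕1⊕0⊕0⊕0⊕1⊕1⊕1 = 0
Syndrome s16…s1 = 01001 → error at position 9.
Flip position 9: 1011111100011001101101101000111 → 1011111110011001101101101000111
Read data bits from positions 3,5,6,7,9,10,11,12,13,14,15,17,18,19,20,21,22,23,24,25,26,27,28,29,30,31: 11111001100101101101000111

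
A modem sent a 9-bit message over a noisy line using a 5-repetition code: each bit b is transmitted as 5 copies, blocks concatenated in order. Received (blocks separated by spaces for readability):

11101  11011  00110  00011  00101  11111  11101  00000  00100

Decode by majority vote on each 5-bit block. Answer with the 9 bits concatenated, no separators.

110001100

Block 1 (11101): 4 ones → 1
Block 2 (11011): 4 ones → 1
Block 3 (00110): 2 ones → 0
Block 4 (00011): 2 ones → 0
Block 5 (00101): 2 ones → 0
Block 6 (11111): 5 ones → 1
Block 7 (11101): 4 ones → 1
Block 8 (00000): 0 ones → 0
Block 9 (00100): 1 one → 0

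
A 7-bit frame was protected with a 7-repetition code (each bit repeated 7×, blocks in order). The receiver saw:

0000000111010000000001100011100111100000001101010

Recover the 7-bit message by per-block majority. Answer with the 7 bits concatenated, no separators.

Block 1 (0000000): 0 ones → 0
Block 2 (1110100): 4 ones → 1
Block 3 (0000000): 0 ones → 0
Block 4 (1100011): 4 ones → 1
Block 5 (1001111): 5 ones → 1
Block 6 (0000000): 0 ones → 0
Block 7 (1101010): 4 ones → 1

0101101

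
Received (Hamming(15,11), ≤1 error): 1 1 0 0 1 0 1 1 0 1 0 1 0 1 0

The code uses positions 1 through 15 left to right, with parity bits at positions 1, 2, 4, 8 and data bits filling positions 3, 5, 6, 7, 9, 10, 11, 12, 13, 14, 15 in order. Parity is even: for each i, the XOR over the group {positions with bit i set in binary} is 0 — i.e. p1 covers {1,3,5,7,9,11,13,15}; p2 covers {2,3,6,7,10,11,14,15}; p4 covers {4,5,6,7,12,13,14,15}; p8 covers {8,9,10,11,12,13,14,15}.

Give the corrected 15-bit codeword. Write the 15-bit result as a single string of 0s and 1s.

010010110101010

s1 (pos 1,3,5,7,9,11,13,15): 1⊕0⊕1⊕1⊕0⊕0⊕0⊕0 = 1
s2 (pos 2,3,6,7,10,11,14,15): 1⊕0⊕0⊕1⊕1⊕0⊕1⊕0 = 0
s4 (pos 4,5,6,7,12,13,14,15): 0⊕1⊕0⊕1⊕1⊕0⊕1⊕0 = 0
s8 (pos 8,9,10,11,12,13,14,15): 1⊕0⊕1⊕0⊕1⊕0⊕1⊕0 = 0
Syndrome s8…s1 = 0001 → error at position 1.
Flip position 1: 110010110101010 → 010010110101010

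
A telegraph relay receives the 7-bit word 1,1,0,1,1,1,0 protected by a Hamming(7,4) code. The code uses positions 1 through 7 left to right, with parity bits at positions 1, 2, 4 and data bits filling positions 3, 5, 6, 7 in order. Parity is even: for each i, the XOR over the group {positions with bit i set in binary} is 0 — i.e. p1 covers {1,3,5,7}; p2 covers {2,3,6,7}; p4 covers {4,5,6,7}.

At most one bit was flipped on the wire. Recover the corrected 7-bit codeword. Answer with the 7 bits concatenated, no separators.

1100110

s1 (pos 1,3,5,7): 1⊕0⊕1⊕0 = 0
s2 (pos 2,3,6,7): 1⊕0⊕1⊕0 = 0
s4 (pos 4,5,6,7): 1⊕1⊕1⊕0 = 1
Syndrome s4…s1 = 100 → error at position 4.
Flip position 4: 1101110 → 1100110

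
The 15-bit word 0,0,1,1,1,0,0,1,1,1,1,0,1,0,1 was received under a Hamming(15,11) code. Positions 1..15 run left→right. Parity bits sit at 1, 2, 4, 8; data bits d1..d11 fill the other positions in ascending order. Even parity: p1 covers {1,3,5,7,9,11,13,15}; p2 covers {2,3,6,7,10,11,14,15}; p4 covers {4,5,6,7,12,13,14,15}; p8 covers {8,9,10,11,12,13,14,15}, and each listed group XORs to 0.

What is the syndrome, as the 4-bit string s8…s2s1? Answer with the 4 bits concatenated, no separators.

s1 (pos 1,3,5,7,9,11,13,15): 0⊕1⊕1⊕0⊕1⊕1⊕1⊕1 = 0
s2 (pos 2,3,6,7,10,11,14,15): 0⊕1⊕0⊕0⊕1⊕1⊕0⊕1 = 0
s4 (pos 4,5,6,7,12,13,14,15): 1⊕1⊕0⊕0⊕0⊕1⊕0⊕1 = 0
s8 (pos 8,9,10,11,12,13,14,15): 1⊕1⊕1⊕1⊕0⊕1⊕0⊕1 = 0
Syndrome s8…s1 = 0000 → no error.

0000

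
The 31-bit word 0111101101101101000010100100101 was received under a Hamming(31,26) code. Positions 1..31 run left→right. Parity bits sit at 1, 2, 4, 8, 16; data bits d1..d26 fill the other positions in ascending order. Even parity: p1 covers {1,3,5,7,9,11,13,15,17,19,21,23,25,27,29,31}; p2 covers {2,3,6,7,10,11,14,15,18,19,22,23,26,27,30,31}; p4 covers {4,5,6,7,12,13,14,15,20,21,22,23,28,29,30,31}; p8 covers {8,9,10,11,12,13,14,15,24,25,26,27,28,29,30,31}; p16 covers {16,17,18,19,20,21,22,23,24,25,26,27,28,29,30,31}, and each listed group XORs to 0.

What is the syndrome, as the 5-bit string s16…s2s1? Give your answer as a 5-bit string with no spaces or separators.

00111

s1 (pos 1,3,5,7,9,11,13,15,17,19,21,23,25,27,29,31): 0⊕1⊕1⊕1⊕0⊕1⊕1⊕0⊕0⊕0⊕1⊕1⊕0⊕0⊕1⊕1 = 1
s2 (pos 2,3,6,7,10,11,14,15,18,19,22,23,26,27,30,31): 1⊕1⊕0⊕1⊕1⊕1⊕1⊕0⊕0⊕0⊕0⊕1⊕1⊕0⊕0⊕1 = 1
s4 (pos 4,5,6,7,12,13,14,15,20,21,22,23,28,29,30,31): 1⊕1⊕0⊕1⊕0⊕1⊕1⊕0⊕0⊕1⊕0⊕1⊕0⊕1⊕0⊕1 = 1
s8 (pos 8,9,10,11,12,13,14,15,24,25,26,27,28,29,30,31): 1⊕0⊕1⊕1⊕0⊕1⊕1⊕0⊕0⊕0⊕1⊕0⊕0⊕1⊕0⊕1 = 0
s16 (pos 16,17,18,19,20,21,22,23,24,25,26,27,28,29,30,31): 1⊕0⊕0⊕0⊕0⊕1⊕0⊕1⊕0⊕0⊕1⊕0⊕0⊕1⊕0⊕1 = 0
Syndrome s16…s1 = 00111 → error at position 7.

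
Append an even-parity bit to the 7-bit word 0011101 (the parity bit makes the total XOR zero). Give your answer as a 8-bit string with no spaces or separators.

00111010

XOR of the 7 data bits: 0⊕0⊕1⊕1⊕1⊕0⊕1 = 0
Parity bit = 0 (so all 8 bits XOR to 0).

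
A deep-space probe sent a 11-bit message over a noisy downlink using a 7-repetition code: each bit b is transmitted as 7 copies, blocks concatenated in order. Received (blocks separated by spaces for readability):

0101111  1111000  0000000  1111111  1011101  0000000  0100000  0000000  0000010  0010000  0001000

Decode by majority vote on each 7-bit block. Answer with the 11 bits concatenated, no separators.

Block 1 (0101111): 5 ones → 1
Block 2 (1111000): 4 ones → 1
Block 3 (0000000): 0 ones → 0
Block 4 (1111111): 7 ones → 1
Block 5 (1011101): 5 ones → 1
Block 6 (0000000): 0 ones → 0
Block 7 (0100000): 1 one → 0
Block 8 (0000000): 0 ones → 0
Block 9 (0000010): 1 one → 0
Block 10 (0010000): 1 one → 0
Block 11 (0001000): 1 one → 0

11011000000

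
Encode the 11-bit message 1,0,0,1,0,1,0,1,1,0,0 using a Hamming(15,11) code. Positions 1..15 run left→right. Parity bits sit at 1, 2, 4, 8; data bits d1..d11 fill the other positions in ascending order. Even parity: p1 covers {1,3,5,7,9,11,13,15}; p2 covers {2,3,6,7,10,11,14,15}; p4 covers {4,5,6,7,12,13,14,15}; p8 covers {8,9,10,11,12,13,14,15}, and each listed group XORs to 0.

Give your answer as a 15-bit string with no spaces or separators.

Place data at non-parity positions: p1 p2 1 p4 0 0 1 p8 0 1 0 1 1 0 0
p1 (pos 1,3,5,7,9,11,13,15): XOR of data positions = 1⊕0⊕1⊕0⊕0⊕1⊕0 = 1
p2 (pos 2,3,6,7,10,11,14,15): XOR of data positions = 1⊕0⊕1⊕1⊕0⊕0⊕0 = 1
p4 (pos 4,5,6,7,12,13,14,15): XOR of data positions = 0⊕0⊕1⊕1⊕1⊕0⊕0 = 1
p8 (pos 8,9,10,11,12,13,14,15): XOR of data positions = 0⊕1⊕0⊕1⊕1⊕0⊕0 = 1
Codeword: 111100110101100

111100110101100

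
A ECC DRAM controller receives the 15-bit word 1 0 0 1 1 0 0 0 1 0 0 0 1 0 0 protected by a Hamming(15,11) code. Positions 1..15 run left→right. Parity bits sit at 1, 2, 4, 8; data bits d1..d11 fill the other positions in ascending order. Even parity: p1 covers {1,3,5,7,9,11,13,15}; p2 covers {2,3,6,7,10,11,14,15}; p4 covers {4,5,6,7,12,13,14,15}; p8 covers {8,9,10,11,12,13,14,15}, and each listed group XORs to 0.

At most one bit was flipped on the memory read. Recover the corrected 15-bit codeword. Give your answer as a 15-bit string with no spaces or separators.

s1 (pos 1,3,5,7,9,11,13,15): 1⊕0⊕1⊕0⊕1⊕0⊕1⊕0 = 0
s2 (pos 2,3,6,7,10,11,14,15): 0⊕0⊕0⊕0⊕0⊕0⊕0⊕0 = 0
s4 (pos 4,5,6,7,12,13,14,15): 1⊕1⊕0⊕0⊕0⊕1⊕0⊕0 = 1
s8 (pos 8,9,10,11,12,13,14,15): 0⊕1⊕0⊕0⊕0⊕1⊕0⊕0 = 0
Syndrome s8…s1 = 0100 → error at position 4.
Flip position 4: 100110001000100 → 100010001000100

100010001000100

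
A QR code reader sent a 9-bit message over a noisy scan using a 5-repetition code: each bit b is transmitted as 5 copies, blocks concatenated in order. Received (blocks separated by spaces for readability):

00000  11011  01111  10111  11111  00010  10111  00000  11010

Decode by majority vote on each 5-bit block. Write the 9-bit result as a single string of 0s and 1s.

011110101

Block 1 (00000): 0 ones → 0
Block 2 (11011): 4 ones → 1
Block 3 (01111): 4 ones → 1
Block 4 (10111): 4 ones → 1
Block 5 (11111): 5 ones → 1
Block 6 (00010): 1 one → 0
Block 7 (10111): 4 ones → 1
Block 8 (00000): 0 ones → 0
Block 9 (11010): 3 ones → 1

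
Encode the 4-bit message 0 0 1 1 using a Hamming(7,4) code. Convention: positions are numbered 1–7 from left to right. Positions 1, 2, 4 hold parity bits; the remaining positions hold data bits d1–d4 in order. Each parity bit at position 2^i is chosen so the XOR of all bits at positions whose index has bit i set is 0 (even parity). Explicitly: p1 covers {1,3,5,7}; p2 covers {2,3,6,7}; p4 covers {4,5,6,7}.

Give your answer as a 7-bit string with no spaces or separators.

Place data at non-parity positions: p1 p2 0 p4 0 1 1
p1 (pos 1,3,5,7): XOR of data positions = 0⊕0⊕1 = 1
p2 (pos 2,3,6,7): XOR of data positions = 0⊕1⊕1 = 0
p4 (pos 4,5,6,7): XOR of data positions = 0⊕1⊕1 = 0
Codeword: 1000011

1000011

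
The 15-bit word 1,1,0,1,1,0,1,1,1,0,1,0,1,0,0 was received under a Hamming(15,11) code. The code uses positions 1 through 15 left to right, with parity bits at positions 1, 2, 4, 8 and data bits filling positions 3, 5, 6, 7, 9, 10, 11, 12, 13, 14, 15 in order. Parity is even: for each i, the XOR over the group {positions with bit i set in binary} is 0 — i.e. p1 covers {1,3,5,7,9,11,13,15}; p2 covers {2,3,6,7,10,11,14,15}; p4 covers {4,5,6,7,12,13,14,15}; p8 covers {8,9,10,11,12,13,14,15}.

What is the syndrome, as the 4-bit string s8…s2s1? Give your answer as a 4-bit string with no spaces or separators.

s1 (pos 1,3,5,7,9,11,13,15): 1⊕0⊕1⊕1⊕1⊕1⊕1⊕0 = 0
s2 (pos 2,3,6,7,10,11,14,15): 1⊕0⊕0⊕1⊕0⊕1⊕0⊕0 = 1
s4 (pos 4,5,6,7,12,13,14,15): 1⊕1⊕0⊕1⊕0⊕1⊕0⊕0 = 0
s8 (pos 8,9,10,11,12,13,14,15): 1⊕1⊕0⊕1⊕0⊕1⊕0⊕0 = 0
Syndrome s8…s1 = 0010 → error at position 2.

0010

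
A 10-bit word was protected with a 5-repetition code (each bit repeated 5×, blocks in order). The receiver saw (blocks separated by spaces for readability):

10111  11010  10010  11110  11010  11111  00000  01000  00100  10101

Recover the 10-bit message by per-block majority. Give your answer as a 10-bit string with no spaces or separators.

Block 1 (10111): 4 ones → 1
Block 2 (11010): 3 ones → 1
Block 3 (10010): 2 ones → 0
Block 4 (11110): 4 ones → 1
Block 5 (11010): 3 ones → 1
Block 6 (11111): 5 ones → 1
Block 7 (00000): 0 ones → 0
Block 8 (01000): 1 one → 0
Block 9 (00100): 1 one → 0
Block 10 (10101): 3 ones → 1

1101110001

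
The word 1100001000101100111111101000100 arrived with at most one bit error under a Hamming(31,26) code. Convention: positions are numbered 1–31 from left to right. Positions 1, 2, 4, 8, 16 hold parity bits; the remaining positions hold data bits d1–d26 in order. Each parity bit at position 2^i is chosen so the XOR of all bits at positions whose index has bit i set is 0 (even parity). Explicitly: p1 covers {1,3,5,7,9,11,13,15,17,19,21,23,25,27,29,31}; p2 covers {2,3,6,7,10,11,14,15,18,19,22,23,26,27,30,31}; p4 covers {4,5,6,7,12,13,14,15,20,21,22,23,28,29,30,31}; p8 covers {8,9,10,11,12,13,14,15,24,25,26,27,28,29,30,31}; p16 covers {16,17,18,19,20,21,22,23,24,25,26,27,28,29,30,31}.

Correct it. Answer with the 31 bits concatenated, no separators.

s1 (pos 1,3,5,7,9,11,13,15,17,19,21,23,25,27,29,31): 1⊕0⊕0⊕1⊕0⊕1⊕1⊕0⊕1⊕1⊕1⊕1⊕1⊕0⊕1⊕0 = 0
s2 (pos 2,3,6,7,10,11,14,15,18,19,22,23,26,27,30,31): 1⊕0⊕0⊕1⊕0⊕1⊕1⊕0⊕1⊕1⊕1⊕1⊕0⊕0⊕0⊕0 = 0
s4 (pos 4,5,6,7,12,13,14,15,20,21,22,23,28,29,30,31): 0⊕0⊕0⊕1⊕0⊕1⊕1⊕0⊕1⊕1⊕1⊕1⊕0⊕1⊕0⊕0 = 0
s8 (pos 8,9,10,11,12,13,14,15,24,25,26,27,28,29,30,31): 0⊕0⊕0⊕1⊕0⊕1⊕1⊕0⊕0⊕1⊕0⊕0⊕0⊕1⊕0⊕0 = 1
s16 (pos 16,17,18,19,20,21,22,23,24,25,26,27,28,29,30,31): 0⊕1⊕1⊕1⊕1⊕1⊕1⊕1⊕0⊕1⊕0⊕0⊕0⊕1⊕0⊕0 = 1
Syndrome s16…s1 = 11000 → error at position 24.
Flip position 24: 1100001000101100111111101000100 → 1100001000101100111111111000100

1100001000101100111111111000100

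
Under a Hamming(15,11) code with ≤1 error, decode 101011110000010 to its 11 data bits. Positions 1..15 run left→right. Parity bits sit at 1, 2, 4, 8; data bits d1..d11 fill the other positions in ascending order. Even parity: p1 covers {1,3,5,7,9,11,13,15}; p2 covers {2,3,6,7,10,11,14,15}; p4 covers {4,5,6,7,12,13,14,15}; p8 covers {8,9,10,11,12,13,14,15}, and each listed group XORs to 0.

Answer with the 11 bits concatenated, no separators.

s1 (pos 1,3,5,7,9,11,13,15): 1⊕1⊕1⊕1⊕0⊕0⊕0⊕0 = 0
s2 (pos 2,3,6,7,10,11,14,15): 0⊕1⊕1⊕1⊕0⊕0⊕1⊕0 = 0
s4 (pos 4,5,6,7,12,13,14,15): 0⊕1⊕1⊕1⊕0⊕0⊕1⊕0 = 0
s8 (pos 8,9,10,11,12,13,14,15): 1⊕0⊕0⊕0⊕0⊕0⊕1⊕0 = 0
Syndrome s8…s1 = 0000 → no error.
Read data bits from positions 3,5,6,7,9,10,11,12,13,14,15: 11110000010

11110000010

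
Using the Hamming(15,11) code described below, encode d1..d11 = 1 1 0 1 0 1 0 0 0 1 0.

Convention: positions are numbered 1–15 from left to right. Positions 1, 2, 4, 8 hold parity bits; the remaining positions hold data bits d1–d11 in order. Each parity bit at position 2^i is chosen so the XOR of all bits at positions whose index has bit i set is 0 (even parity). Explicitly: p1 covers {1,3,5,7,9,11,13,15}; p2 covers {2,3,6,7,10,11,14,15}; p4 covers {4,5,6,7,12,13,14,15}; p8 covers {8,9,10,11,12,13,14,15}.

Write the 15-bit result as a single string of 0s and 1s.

Place data at non-parity positions: p1 p2 1 p4 1 0 1 p8 0 1 0 0 0 1 0
p1 (pos 1,3,5,7,9,11,13,15): XOR of data positions = 1⊕1⊕1⊕0⊕0⊕0⊕0 = 1
p2 (pos 2,3,6,7,10,11,14,15): XOR of data positions = 1⊕0⊕1⊕1⊕0⊕1⊕0 = 0
p4 (pos 4,5,6,7,12,13,14,15): XOR of data positions = 1⊕0⊕1⊕0⊕0⊕1⊕0 = 1
p8 (pos 8,9,10,11,12,13,14,15): XOR of data positions = 0⊕1⊕0⊕0⊕0⊕1⊕0 = 0
Codeword: 101110100100010

101110100100010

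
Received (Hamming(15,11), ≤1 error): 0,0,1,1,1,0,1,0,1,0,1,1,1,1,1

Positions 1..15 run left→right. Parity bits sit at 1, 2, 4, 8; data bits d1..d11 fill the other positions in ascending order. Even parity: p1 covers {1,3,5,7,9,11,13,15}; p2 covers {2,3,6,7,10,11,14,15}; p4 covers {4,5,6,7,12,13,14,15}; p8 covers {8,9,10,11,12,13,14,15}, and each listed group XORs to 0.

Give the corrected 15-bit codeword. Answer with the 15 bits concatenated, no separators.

001110001011111

s1 (pos 1,3,5,7,9,11,13,15): 0⊕1⊕1⊕1⊕1⊕1⊕1⊕1 = 1
s2 (pos 2,3,6,7,10,11,14,15): 0⊕1⊕0⊕1⊕0⊕1⊕1⊕1 = 1
s4 (pos 4,5,6,7,12,13,14,15): 1⊕1⊕0⊕1⊕1⊕1⊕1⊕1 = 1
s8 (pos 8,9,10,11,12,13,14,15): 0⊕1⊕0⊕1⊕1⊕1⊕1⊕1 = 0
Syndrome s8…s1 = 0111 → error at position 7.
Flip position 7: 001110101011111 → 001110001011111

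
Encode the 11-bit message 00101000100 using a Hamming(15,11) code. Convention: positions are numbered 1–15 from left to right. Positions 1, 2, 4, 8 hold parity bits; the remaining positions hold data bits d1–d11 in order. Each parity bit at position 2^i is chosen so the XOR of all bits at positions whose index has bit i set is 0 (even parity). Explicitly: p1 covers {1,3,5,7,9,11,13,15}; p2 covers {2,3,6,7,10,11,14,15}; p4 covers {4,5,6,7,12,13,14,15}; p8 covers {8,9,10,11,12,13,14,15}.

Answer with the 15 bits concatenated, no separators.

Place data at non-parity positions: p1 p2 0 p4 0 1 0 p8 1 0 0 0 1 0 0
p1 (pos 1,3,5,7,9,11,13,15): XOR of data positions = 0⊕0⊕0⊕1⊕0⊕1⊕0 = 0
p2 (pos 2,3,6,7,10,11,14,15): XOR of data positions = 0⊕1⊕0⊕0⊕0⊕0⊕0 = 1
p4 (pos 4,5,6,7,12,13,14,15): XOR of data positions = 0⊕1⊕0⊕0⊕1⊕0⊕0 = 0
p8 (pos 8,9,10,11,12,13,14,15): XOR of data positions = 1⊕0⊕0⊕0⊕1⊕0⊕0 = 0
Codeword: 010001001000100

010001001000100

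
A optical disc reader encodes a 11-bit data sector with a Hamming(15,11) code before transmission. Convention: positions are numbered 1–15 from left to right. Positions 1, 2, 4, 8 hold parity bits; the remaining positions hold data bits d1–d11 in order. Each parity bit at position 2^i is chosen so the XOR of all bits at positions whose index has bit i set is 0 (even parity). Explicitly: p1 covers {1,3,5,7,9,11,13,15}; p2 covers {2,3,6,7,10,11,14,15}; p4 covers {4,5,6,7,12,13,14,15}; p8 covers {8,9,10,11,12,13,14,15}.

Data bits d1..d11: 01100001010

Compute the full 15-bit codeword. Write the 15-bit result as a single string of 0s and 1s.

Place data at non-parity positions: p1 p2 0 p4 1 1 0 p8 0 0 0 1 0 1 0
p1 (pos 1,3,5,7,9,11,13,15): XOR of data positions = 0⊕1⊕0⊕0⊕0⊕0⊕0 = 1
p2 (pos 2,3,6,7,10,11,14,15): XOR of data positions = 0⊕1⊕0⊕0⊕0⊕1⊕0 = 0
p4 (pos 4,5,6,7,12,13,14,15): XOR of data positions = 1⊕1⊕0⊕1⊕0⊕1⊕0 = 0
p8 (pos 8,9,10,11,12,13,14,15): XOR of data positions = 0⊕0⊕0⊕1⊕0⊕1⊕0 = 0
Codeword: 100011000001010

100011000001010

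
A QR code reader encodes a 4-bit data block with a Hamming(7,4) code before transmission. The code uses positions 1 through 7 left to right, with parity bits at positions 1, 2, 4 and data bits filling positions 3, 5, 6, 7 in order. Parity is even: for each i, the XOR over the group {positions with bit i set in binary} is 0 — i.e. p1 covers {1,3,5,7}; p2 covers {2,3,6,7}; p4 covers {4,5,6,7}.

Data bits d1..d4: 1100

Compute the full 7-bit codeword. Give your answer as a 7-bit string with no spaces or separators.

0111100

Place data at non-parity positions: p1 p2 1 p4 1 0 0
p1 (pos 1,3,5,7): XOR of data positions = 1⊕1⊕0 = 0
p2 (pos 2,3,6,7): XOR of data positions = 1⊕0⊕0 = 1
p4 (pos 4,5,6,7): XOR of data positions = 1⊕0⊕0 = 1
Codeword: 0111100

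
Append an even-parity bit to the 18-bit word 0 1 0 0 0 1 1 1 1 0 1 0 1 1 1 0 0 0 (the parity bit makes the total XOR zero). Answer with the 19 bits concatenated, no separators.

XOR of the 18 data bits: 0⊕1⊕0⊕0⊕0⊕1⊕1⊕1⊕1⊕0⊕1⊕0⊕1⊕1⊕1⊕0⊕0⊕0 = 1
Parity bit = 1 (so all 19 bits XOR to 0).

0100011110101110001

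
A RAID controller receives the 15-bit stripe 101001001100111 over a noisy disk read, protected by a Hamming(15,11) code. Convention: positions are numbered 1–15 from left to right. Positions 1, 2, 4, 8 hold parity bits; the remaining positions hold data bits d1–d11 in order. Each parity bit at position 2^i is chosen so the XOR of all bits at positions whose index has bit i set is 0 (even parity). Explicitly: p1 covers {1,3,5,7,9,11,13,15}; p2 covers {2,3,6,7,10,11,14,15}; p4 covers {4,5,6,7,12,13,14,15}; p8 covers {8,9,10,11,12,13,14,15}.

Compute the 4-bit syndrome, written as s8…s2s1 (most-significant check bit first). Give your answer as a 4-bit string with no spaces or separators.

1011

s1 (pos 1,3,5,7,9,11,13,15): 1⊕1⊕0⊕0⊕1⊕0⊕1⊕1 = 1
s2 (pos 2,3,6,7,10,11,14,15): 0⊕1⊕1⊕0⊕1⊕0⊕1⊕1 = 1
s4 (pos 4,5,6,7,12,13,14,15): 0⊕0⊕1⊕0⊕0⊕1⊕1⊕1 = 0
s8 (pos 8,9,10,11,12,13,14,15): 0⊕1⊕1⊕0⊕0⊕1⊕1⊕1 = 1
Syndrome s8…s1 = 1011 → error at position 11.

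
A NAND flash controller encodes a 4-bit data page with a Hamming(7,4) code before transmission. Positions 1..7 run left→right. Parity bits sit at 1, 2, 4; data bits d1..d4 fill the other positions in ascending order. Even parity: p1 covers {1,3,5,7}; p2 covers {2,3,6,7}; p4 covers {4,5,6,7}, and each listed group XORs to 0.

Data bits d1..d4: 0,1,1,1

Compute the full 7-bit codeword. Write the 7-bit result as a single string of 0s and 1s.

Place data at non-parity positions: p1 p2 0 p4 1 1 1
p1 (pos 1,3,5,7): XOR of data positions = 0⊕1⊕1 = 0
p2 (pos 2,3,6,7): XOR of data positions = 0⊕1⊕1 = 0
p4 (pos 4,5,6,7): XOR of data positions = 1⊕1⊕1 = 1
Codeword: 0001111

0001111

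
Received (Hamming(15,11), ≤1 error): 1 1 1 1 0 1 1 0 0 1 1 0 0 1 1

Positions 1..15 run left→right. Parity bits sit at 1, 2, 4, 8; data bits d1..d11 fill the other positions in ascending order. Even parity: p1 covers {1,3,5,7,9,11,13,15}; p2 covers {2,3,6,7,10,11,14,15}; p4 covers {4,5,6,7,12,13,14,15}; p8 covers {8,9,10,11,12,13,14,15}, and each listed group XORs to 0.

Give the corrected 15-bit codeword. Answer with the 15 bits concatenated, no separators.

111111100110011

s1 (pos 1,3,5,7,9,11,13,15): 1⊕1⊕0⊕1⊕0⊕1⊕0⊕1 = 1
s2 (pos 2,3,6,7,10,11,14,15): 1⊕1⊕1⊕1⊕1⊕1⊕1⊕1 = 0
s4 (pos 4,5,6,7,12,13,14,15): 1⊕0⊕1⊕1⊕0⊕0⊕1⊕1 = 1
s8 (pos 8,9,10,11,12,13,14,15): 0⊕0⊕1⊕1⊕0⊕0⊕1⊕1 = 0
Syndrome s8…s1 = 0101 → error at position 5.
Flip position 5: 111101100110011 → 111111100110011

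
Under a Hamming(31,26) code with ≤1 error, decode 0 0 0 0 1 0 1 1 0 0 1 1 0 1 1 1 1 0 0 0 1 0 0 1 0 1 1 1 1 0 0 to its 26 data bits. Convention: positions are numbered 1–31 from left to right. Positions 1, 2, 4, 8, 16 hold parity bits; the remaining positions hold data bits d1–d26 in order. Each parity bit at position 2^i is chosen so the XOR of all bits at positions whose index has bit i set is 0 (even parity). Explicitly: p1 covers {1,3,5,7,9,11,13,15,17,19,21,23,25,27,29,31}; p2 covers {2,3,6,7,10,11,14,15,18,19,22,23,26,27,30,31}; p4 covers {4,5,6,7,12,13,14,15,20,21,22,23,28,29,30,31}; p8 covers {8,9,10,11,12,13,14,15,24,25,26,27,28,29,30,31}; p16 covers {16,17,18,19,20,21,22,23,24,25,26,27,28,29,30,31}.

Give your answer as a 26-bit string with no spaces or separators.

01010011011100010010111100

s1 (pos 1,3,5,7,9,11,13,15,17,19,21,23,25,27,29,31): 0⊕0⊕1⊕1⊕0⊕1⊕0⊕1⊕1⊕0⊕1⊕0⊕0⊕1⊕1⊕0 = 0
s2 (pos 2,3,6,7,10,11,14,15,18,19,22,23,26,27,30,31): 0⊕0⊕0⊕1⊕0⊕1⊕1⊕1⊕0⊕0⊕0⊕0⊕1⊕1⊕0⊕0 = 0
s4 (pos 4,5,6,7,12,13,14,15,20,21,22,23,28,29,30,31): 0⊕1⊕0⊕1⊕1⊕0⊕1⊕1⊕0⊕1⊕0⊕0⊕1⊕1⊕0⊕0 = 0
s8 (pos 8,9,10,11,12,13,14,15,24,25,26,27,28,29,30,31): 1⊕0⊕0⊕1⊕1⊕0⊕1⊕1⊕1⊕0⊕1⊕1⊕1⊕1⊕0⊕0 = 0
s16 (pos 16,17,18,19,20,21,22,23,24,25,26,27,28,29,30,31): 1⊕1⊕0⊕0⊕0⊕1⊕0⊕0⊕1⊕0⊕1⊕1⊕1⊕1⊕0⊕0 = 0
Syndrome s16…s1 = 00000 → no error.
Read data bits from positions 3,5,6,7,9,10,11,12,13,14,15,17,18,19,20,21,22,23,24,25,26,27,28,29,30,31: 01010011011100010010111100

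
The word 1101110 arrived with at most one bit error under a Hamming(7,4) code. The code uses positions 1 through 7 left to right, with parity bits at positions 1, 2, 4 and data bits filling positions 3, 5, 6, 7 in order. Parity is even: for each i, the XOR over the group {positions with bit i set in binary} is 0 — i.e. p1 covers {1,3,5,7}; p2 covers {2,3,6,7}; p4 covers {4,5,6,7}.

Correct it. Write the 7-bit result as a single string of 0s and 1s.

s1 (pos 1,3,5,7): 1⊕0⊕1⊕0 = 0
s2 (pos 2,3,6,7): 1⊕0⊕1⊕0 = 0
s4 (pos 4,5,6,7): 1⊕1⊕1⊕0 = 1
Syndrome s4…s1 = 100 → error at position 4.
Flip position 4: 1101110 → 1100110

1100110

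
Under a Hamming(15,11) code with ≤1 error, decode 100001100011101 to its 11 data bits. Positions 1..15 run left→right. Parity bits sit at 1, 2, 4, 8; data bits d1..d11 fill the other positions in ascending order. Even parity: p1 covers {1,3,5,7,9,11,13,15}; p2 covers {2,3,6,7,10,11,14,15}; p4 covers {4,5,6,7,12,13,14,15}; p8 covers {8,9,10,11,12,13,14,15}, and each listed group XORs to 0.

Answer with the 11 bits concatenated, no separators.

01110011101

s1 (pos 1,3,5,7,9,11,13,15): 1⊕0⊕0⊕1⊕0⊕1⊕1⊕1 = 1
s2 (pos 2,3,6,7,10,11,14,15): 0⊕0⊕1⊕1⊕0⊕1⊕0⊕1 = 0
s4 (pos 4,5,6,7,12,13,14,15): 0⊕0⊕1⊕1⊕1⊕1⊕0⊕1 = 1
s8 (pos 8,9,10,11,12,13,14,15): 0⊕0⊕0⊕1⊕1⊕1⊕0⊕1 = 0
Syndrome s8…s1 = 0101 → error at position 5.
Flip position 5: 100001100011101 → 100011100011101
Read data bits from positions 3,5,6,7,9,10,11,12,13,14,15: 01110011101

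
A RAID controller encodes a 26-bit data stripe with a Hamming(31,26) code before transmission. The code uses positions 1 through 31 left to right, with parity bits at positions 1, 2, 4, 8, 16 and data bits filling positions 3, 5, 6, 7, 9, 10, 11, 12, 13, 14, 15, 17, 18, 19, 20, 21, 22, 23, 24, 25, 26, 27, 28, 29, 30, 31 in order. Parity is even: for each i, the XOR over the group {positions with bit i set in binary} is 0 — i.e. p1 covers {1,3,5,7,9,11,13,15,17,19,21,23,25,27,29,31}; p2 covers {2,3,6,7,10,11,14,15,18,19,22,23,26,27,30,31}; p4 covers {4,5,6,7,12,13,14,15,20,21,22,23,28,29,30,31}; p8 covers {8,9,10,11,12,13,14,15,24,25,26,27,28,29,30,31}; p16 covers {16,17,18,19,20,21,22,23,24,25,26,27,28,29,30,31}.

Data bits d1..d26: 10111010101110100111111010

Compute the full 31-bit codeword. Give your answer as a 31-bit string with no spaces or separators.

Place data at non-parity positions: p1 p2 1 p4 0 1 1 p8 1 0 1 0 1 0 1 p16 1 1 0 1 0 0 1 1 1 1 1 1 0 1 0
p1 (pos 1,3,5,7,9,11,13,15,17,19,21,23,25,27,29,31): XOR of data positions = 1⊕0⊕1⊕1⊕1⊕1⊕1⊕1⊕0⊕0⊕1⊕1⊕1⊕0⊕0 = 0
p2 (pos 2,3,6,7,10,11,14,15,18,19,22,23,26,27,30,31): XOR of data positions = 1⊕1⊕1⊕0⊕1⊕0⊕1⊕1⊕0⊕0⊕1⊕1⊕1⊕1⊕0 = 0
p4 (pos 4,5,6,7,12,13,14,15,20,21,22,23,28,29,30,31): XOR of data positions = 0⊕1⊕1⊕0⊕1⊕0⊕1⊕1⊕0⊕0⊕1⊕1⊕0⊕1⊕0 = 0
p8 (pos 8,9,10,11,12,13,14,15,24,25,26,27,28,29,30,31): XOR of data positions = 1⊕0⊕1⊕0⊕1⊕0⊕1⊕1⊕1⊕1⊕1⊕1⊕0⊕1⊕0 = 0
p16 (pos 16,17,18,19,20,21,22,23,24,25,26,27,28,29,30,31): XOR of data positions = 1⊕1⊕0⊕1⊕0⊕0⊕1⊕1⊕1⊕1⊕1⊕1⊕0⊕1⊕0 = 0
Codeword: 0010011010101010110100111111010

0010011010101010110100111111010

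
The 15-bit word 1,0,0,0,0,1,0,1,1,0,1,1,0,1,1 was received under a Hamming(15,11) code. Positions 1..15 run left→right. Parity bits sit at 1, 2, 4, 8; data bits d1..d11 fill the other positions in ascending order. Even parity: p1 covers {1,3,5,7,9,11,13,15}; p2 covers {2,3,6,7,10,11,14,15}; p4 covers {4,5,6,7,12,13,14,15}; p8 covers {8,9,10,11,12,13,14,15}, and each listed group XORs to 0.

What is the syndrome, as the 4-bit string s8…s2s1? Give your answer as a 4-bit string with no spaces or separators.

s1 (pos 1,3,5,7,9,11,13,15): 1⊕0⊕0⊕0⊕1⊕1⊕0⊕1 = 0
s2 (pos 2,3,6,7,10,11,14,15): 0⊕0⊕1⊕0⊕0⊕1⊕1⊕1 = 0
s4 (pos 4,5,6,7,12,13,14,15): 0⊕0⊕1⊕0⊕1⊕0⊕1⊕1 = 0
s8 (pos 8,9,10,11,12,13,14,15): 1⊕1⊕0⊕1⊕1⊕0⊕1⊕1 = 0
Syndrome s8…s1 = 0000 → no error.

0000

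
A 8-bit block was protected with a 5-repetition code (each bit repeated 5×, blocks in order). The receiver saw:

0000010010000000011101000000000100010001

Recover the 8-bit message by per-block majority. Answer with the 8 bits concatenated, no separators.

00010000

Block 1 (00000): 0 ones → 0
Block 2 (10010): 2 ones → 0
Block 3 (00000): 0 ones → 0
Block 4 (00111): 3 ones → 1
Block 5 (01000): 1 one → 0
Block 6 (00000): 0 ones → 0
Block 7 (01000): 1 one → 0
Block 8 (10001): 2 ones → 0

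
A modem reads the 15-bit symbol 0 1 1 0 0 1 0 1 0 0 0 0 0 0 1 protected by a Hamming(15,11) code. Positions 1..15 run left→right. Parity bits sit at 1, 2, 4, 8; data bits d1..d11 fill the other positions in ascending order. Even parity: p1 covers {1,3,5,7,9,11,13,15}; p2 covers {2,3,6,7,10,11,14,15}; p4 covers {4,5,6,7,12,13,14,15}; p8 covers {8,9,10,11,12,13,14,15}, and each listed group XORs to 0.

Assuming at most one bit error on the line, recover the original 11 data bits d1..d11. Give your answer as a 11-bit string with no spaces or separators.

s1 (pos 1,3,5,7,9,11,13,15): 0⊕1⊕0⊕0⊕0⊕0⊕0⊕1 = 0
s2 (pos 2,3,6,7,10,11,14,15): 1⊕1⊕1⊕0⊕0⊕0⊕0⊕1 = 0
s4 (pos 4,5,6,7,12,13,14,15): 0⊕0⊕1⊕0⊕0⊕0⊕0⊕1 = 0
s8 (pos 8,9,10,11,12,13,14,15): 1⊕0⊕0⊕0⊕0⊕0⊕0⊕1 = 0
Syndrome s8…s1 = 0000 → no error.
Read data bits from positions 3,5,6,7,9,10,11,12,13,14,15: 10100000001

10100000001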